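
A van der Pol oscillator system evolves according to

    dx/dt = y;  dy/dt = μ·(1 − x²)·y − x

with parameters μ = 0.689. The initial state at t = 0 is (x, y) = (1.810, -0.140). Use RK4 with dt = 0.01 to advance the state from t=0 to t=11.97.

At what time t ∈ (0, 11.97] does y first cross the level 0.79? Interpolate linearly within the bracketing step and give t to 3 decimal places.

t=0.000: state=(1.810, -0.140)
step 1 (dt=0.01): k1=(-0.140, -1.590), k2=(-0.148, -1.578), k3=(-0.148, -1.578), k4=(-0.156, -1.565); state += dt/6·(k1+2k2+2k3+k4)
t=0.010: state=(1.809, -0.156)
t=0.020: state=(1.807, -0.171)
t=0.030: state=(1.805, -0.187)
continuing one RK4 step at a time; state shown every 50 steps (Δt=0.5):
t=0.500: state=(1.583, -0.706)
t=1.000: state=(1.127, -1.124)
t=1.500: state=(0.433, -1.694)
t=2.000: state=(-0.584, -2.306)
t=2.500: state=(-1.625, -1.515)
t=3.000: state=(-1.979, -0.030)
t=3.500: state=(-1.807, 0.622)
t=3.720: state=(-1.651, 0.789)
next step: t=3.730: state=(-1.643, 0.796) — y has crossed 0.79
linear interpolation between t=3.720 (0.78928) and t=3.730 (0.79639) → t≈3.721

t = 3.721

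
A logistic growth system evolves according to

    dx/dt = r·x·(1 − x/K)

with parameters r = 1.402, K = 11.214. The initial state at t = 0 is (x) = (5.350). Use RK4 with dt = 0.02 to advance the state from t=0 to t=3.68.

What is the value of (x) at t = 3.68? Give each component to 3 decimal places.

(x) = (11.144)

t=0.000: state=(5.350)
step 1 (dt=0.02): k1=(3.922), k2=(3.925), k3=(3.925), k4=(3.927); state += dt/6·(k1+2k2+2k3+k4)
t=0.020: state=(5.428)
t=0.040: state=(5.507)
t=0.060: state=(5.586)
continuing one RK4 step at a time; state shown every 10 steps (Δt=0.2):
t=0.200: state=(6.134)
t=0.400: state=(6.898)
t=0.600: state=(7.615)
t=0.800: state=(8.263)
t=1.000: state=(8.832)
t=1.200: state=(9.316)
t=1.400: state=(9.718)
t=1.600: state=(10.046)
t=1.800: state=(10.308)
t=2.000: state=(10.516)
t=2.200: state=(10.678)
t=2.400: state=(10.805)
t=2.600: state=(10.902)
t=2.800: state=(10.977)
t=3.000: state=(11.034)
t=3.200: state=(11.077)
t=3.400: state=(11.110)
t=3.600: state=(11.136)
t=3.680: state=(11.144)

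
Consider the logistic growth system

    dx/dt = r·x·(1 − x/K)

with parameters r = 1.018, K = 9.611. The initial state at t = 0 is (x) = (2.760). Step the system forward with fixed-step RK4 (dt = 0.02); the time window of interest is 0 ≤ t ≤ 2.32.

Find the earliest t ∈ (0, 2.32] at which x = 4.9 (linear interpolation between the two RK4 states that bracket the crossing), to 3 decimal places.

t = 0.932

t=0.000: state=(2.760)
step 1 (dt=0.02): k1=(2.003), k2=(2.011), k3=(2.011), k4=(2.020); state += dt/6·(k1+2k2+2k3+k4)
t=0.020: state=(2.800)
t=0.040: state=(2.841)
t=0.060: state=(2.882)
continuing one RK4 step at a time; state shown every 5 steps (Δt=0.1):
t=0.100: state=(2.965)
t=0.200: state=(3.177)
t=0.300: state=(3.397)
t=0.400: state=(3.624)
t=0.500: state=(3.857)
t=0.600: state=(4.094)
t=0.700: state=(4.335)
t=0.800: state=(4.578)
t=0.900: state=(4.822)
t=0.920: state=(4.871)
next step: t=0.940: state=(4.920) — x has crossed 4.9
linear interpolation between t=0.920 (4.87132) and t=0.940 (4.92022) → t≈0.932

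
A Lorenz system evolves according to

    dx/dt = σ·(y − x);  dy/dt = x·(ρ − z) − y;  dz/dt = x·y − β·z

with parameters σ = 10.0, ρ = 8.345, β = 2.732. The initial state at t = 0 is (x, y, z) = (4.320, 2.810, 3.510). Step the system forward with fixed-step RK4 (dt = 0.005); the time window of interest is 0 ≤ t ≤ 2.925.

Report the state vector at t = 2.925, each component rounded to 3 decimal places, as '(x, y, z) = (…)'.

t=0.000: state=(4.320, 2.810, 3.510)
step 1 (dt=0.005): k1=(-15.100, 18.077, 2.550), k2=(-14.271, 17.822, 2.620), k3=(-14.298, 17.832, 2.623), k4=(-13.494, 17.587, 2.692); state += dt/6·(k1+2k2+2k3+k4)
t=0.005: state=(4.249, 2.899, 3.523)
t=0.010: state=(4.185, 2.986, 3.537)
t=0.015: state=(4.129, 3.071, 3.551)
continuing one RK4 step at a time; state shown every 20 steps (Δt=0.1):
t=0.100: state=(3.939, 4.303, 3.928)
t=0.200: state=(4.624, 5.506, 4.839)
t=0.300: state=(5.511, 6.316, 6.353)
t=0.400: state=(6.069, 6.313, 8.108)
t=0.500: state=(5.939, 5.453, 9.309)
t=0.600: state=(5.213, 4.332, 9.467)
t=0.700: state=(4.339, 3.535, 8.820)
t=0.800: state=(3.684, 3.194, 7.867)
t=0.900: state=(3.364, 3.205, 6.956)
t=1.000: state=(3.347, 3.460, 6.261)
t=1.100: state=(3.568, 3.888, 5.872)
t=1.200: state=(3.963, 4.419, 5.840)
t=1.300: state=(4.448, 4.943, 6.178)
t=1.400: state=(4.906, 5.300, 6.819)
t=1.500: state=(5.190, 5.346, 7.566)
t=1.600: state=(5.200, 5.066, 8.142)
t=1.700: state=(4.952, 4.615, 8.349)
t=1.800: state=(4.580, 4.200, 8.183)
t=1.900: state=(4.237, 3.947, 7.785)
t=2.000: state=(4.020, 3.882, 7.326)
t=2.100: state=(3.960, 3.976, 6.938)
t=2.200: state=(4.042, 4.183, 6.704)
t=2.300: state=(4.226, 4.445, 6.663)
t=2.400: state=(4.458, 4.691, 6.812)
t=2.500: state=(4.670, 4.851, 7.098)
t=2.600: state=(4.802, 4.876, 7.427)
t=2.700: state=(4.815, 4.768, 7.688)
t=2.800: state=(4.718, 4.580, 7.801)
t=2.900: state=(4.559, 4.389, 7.754)
t=2.925: state=(4.517, 4.349, 7.721)

(x, y, z) = (4.517, 4.349, 7.721)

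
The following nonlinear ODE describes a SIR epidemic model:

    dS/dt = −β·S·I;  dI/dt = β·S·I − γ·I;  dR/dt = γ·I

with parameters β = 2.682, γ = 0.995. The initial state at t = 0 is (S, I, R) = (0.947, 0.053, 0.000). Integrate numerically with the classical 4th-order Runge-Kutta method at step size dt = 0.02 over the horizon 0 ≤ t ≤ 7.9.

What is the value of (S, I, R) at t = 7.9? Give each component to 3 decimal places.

t=0.000: state=(0.947, 0.053, 0.000)
step 1 (dt=0.02): k1=(-0.135, 0.082, 0.053), k2=(-0.136, 0.083, 0.054), k3=(-0.137, 0.083, 0.054), k4=(-0.138, 0.084, 0.054); state += dt/6·(k1+2k2+2k3+k4)
t=0.020: state=(0.944, 0.055, 0.001)
t=0.040: state=(0.941, 0.056, 0.002)
t=0.060: state=(0.939, 0.058, 0.003)
continuing one RK4 step at a time; state shown every 25 steps (Δt=0.5):
t=0.500: state=(0.853, 0.108, 0.039)
t=1.000: state=(0.700, 0.188, 0.112)
t=1.500: state=(0.517, 0.258, 0.224)
t=2.000: state=(0.358, 0.281, 0.361)
t=2.500: state=(0.249, 0.255, 0.496)
t=3.000: state=(0.182, 0.206, 0.611)
t=3.500: state=(0.143, 0.156, 0.701)
t=4.000: state=(0.120, 0.113, 0.768)
t=4.500: state=(0.105, 0.080, 0.815)
t=5.000: state=(0.096, 0.055, 0.848)
t=5.500: state=(0.090, 0.038, 0.871)
t=6.000: state=(0.087, 0.026, 0.887)
t=6.500: state=(0.084, 0.018, 0.898)
t=7.000: state=(0.083, 0.012, 0.905)
t=7.500: state=(0.081, 0.008, 0.910)
t=7.900: state=(0.081, 0.006, 0.913)

(S, I, R) = (0.081, 0.006, 0.913)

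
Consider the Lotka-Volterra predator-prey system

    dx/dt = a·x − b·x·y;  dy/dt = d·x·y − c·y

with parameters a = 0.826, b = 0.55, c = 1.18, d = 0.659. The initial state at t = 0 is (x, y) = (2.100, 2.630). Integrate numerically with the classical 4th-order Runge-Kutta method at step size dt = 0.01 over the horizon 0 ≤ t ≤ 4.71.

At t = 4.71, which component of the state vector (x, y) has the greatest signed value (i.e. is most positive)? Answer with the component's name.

largest component: x

t=0.000: state=(2.100, 2.630)
step 1 (dt=0.01): k1=(-1.303, 0.536), k2=(-1.302, 0.526), k3=(-1.302, 0.525), k4=(-1.301, 0.515); state += dt/6·(k1+2k2+2k3+k4)
t=0.010: state=(2.087, 2.635)
t=0.020: state=(2.074, 2.640)
t=0.030: state=(2.061, 2.645)
continuing one RK4 step at a time; state shown every 20 steps (Δt=0.2):
t=0.200: state=(1.847, 2.694)
t=0.400: state=(1.621, 2.673)
t=0.600: state=(1.431, 2.580)
t=0.800: state=(1.281, 2.435)
t=1.000: state=(1.167, 2.259)
t=1.200: state=(1.085, 2.069)
t=1.400: state=(1.030, 1.878)
t=1.600: state=(0.998, 1.695)
t=1.800: state=(0.987, 1.525)
t=2.000: state=(0.993, 1.372)
t=2.200: state=(1.015, 1.237)
t=2.400: state=(1.052, 1.119)
t=2.600: state=(1.103, 1.019)
t=2.800: state=(1.169, 0.934)
t=3.000: state=(1.249, 0.865)
t=3.200: state=(1.344, 0.810)
t=3.400: state=(1.453, 0.770)
t=3.600: state=(1.578, 0.742)
t=3.800: state=(1.717, 0.728)
t=4.000: state=(1.870, 0.728)
t=4.200: state=(2.034, 0.744)
t=4.400: state=(2.208, 0.777)
t=4.600: state=(2.384, 0.830)
t=4.710: state=(2.480, 0.870)
compare at T: x=2.480, y=0.870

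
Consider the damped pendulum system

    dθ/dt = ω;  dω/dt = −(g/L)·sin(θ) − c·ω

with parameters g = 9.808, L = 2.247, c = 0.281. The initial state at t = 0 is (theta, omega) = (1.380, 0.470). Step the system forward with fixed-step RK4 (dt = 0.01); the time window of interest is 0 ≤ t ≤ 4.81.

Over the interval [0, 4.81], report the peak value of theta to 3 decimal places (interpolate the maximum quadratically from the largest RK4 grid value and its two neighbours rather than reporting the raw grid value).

max theta = 1.405

t=0.000: state=(1.380, 0.470)
step 1 (dt=0.01): k1=(0.470, -4.418), k2=(0.448, -4.414), k3=(0.448, -4.413), k4=(0.426, -4.409); state += dt/6·(k1+2k2+2k3+k4)
t=0.010: state=(1.384, 0.426)
t=0.020: state=(1.389, 0.382)
t=0.030: state=(1.392, 0.338)
continuing one RK4 step at a time; state shown every 20 steps (Δt=0.2):
t=0.200: state=(1.387, -0.392)
t=0.400: state=(1.227, -1.192)
t=0.600: state=(0.918, -1.874)
t=0.800: state=(0.493, -2.321)
t=1.000: state=(0.014, -2.405)
t=1.200: state=(-0.441, -2.089)
t=1.400: state=(-0.801, -1.475)
t=1.600: state=(-1.022, -0.717)
t=1.800: state=(-1.087, 0.065)
t=2.000: state=(-0.999, 0.800)
t=2.200: state=(-0.775, 1.418)
t=2.400: state=(-0.446, 1.828)
t=2.600: state=(-0.063, 1.941)
t=2.800: state=(0.309, 1.727)
t=3.000: state=(0.610, 1.251)
t=3.200: state=(0.799, 0.626)
t=3.400: state=(0.858, -0.040)
t=3.600: state=(0.786, -0.665)
t=3.800: state=(0.599, -1.175)
t=4.000: state=(0.329, -1.492)
t=4.200: state=(0.019, -1.557)
t=4.400: state=(-0.276, -1.359)
t=4.600: state=(-0.511, -0.954)
t=4.800: state=(-0.650, -0.430)
t=4.810: state=(-0.654, -0.402)
largest grid value and its neighbours: theta(0.100)=1.40507, theta(0.110)=1.40518, theta(0.120)=1.40487
parabola through these three points peaks at t≈0.108 with theta≈1.40520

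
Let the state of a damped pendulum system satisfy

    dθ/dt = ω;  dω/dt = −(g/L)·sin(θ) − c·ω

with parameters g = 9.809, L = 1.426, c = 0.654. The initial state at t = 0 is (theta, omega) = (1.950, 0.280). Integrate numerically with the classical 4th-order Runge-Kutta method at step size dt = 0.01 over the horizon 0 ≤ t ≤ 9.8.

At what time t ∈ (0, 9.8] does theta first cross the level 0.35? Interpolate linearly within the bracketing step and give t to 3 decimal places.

t=0.000: state=(1.950, 0.280)
step 1 (dt=0.01): k1=(0.280, -6.573), k2=(0.247, -6.548), k3=(0.247, -6.549), k4=(0.215, -6.524); state += dt/6·(k1+2k2+2k3+k4)
t=0.010: state=(1.952, 0.215)
t=0.020: state=(1.954, 0.150)
t=0.030: state=(1.955, 0.085)
continuing one RK4 step at a time; state shown every 50 steps (Δt=0.5):
t=0.500: state=(1.335, -2.634)
t=0.800: state=(0.374, -3.531)
next step: t=0.810: state=(0.338, -3.532) — theta has crossed 0.35
linear interpolation between t=0.800 (0.37371) and t=0.810 (0.33839) → t≈0.807

t = 0.807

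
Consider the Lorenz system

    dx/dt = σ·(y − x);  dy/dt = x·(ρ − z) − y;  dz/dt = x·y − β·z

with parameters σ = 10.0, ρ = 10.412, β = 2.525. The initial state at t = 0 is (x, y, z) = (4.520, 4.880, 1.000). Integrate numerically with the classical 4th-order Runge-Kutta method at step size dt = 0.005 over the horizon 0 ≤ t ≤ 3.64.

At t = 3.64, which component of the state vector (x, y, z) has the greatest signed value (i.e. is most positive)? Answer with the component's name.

largest component: z

t=0.000: state=(4.520, 4.880, 1.000)
step 1 (dt=0.005): k1=(3.600, 37.662, 19.533), k2=(4.452, 37.432, 19.880), k3=(4.425, 37.448, 19.885), k4=(5.251, 37.232, 20.240); state += dt/6·(k1+2k2+2k3+k4)
t=0.005: state=(4.542, 5.067, 1.099)
t=0.010: state=(4.572, 5.252, 1.202)
t=0.015: state=(4.610, 5.436, 1.309)
continuing one RK4 step at a time; state shown every 40 steps (Δt=0.2):
t=0.200: state=(8.360, 10.217, 9.233)
t=0.400: state=(6.525, 3.476, 15.061)
t=0.600: state=(2.044, 0.976, 10.144)
t=0.800: state=(1.307, 1.394, 6.380)
t=1.000: state=(2.024, 2.664, 4.364)
t=1.200: state=(4.051, 5.470, 4.605)
t=1.400: state=(7.047, 8.103, 9.372)
t=1.600: state=(6.273, 4.669, 13.063)
t=1.800: state=(3.394, 2.515, 10.235)
t=2.000: state=(2.798, 2.970, 7.377)
t=2.200: state=(3.815, 4.625, 6.400)
t=2.400: state=(5.704, 6.588, 8.283)
t=2.600: state=(6.270, 5.809, 11.340)
t=2.800: state=(4.626, 3.790, 10.816)
t=3.000: state=(3.670, 3.571, 8.741)
t=3.200: state=(4.084, 4.546, 7.688)
t=3.400: state=(5.219, 5.777, 8.522)
t=3.600: state=(5.760, 5.649, 10.329)
t=3.640: state=(5.684, 5.420, 10.543)
compare at T: x=5.684, y=5.420, z=10.543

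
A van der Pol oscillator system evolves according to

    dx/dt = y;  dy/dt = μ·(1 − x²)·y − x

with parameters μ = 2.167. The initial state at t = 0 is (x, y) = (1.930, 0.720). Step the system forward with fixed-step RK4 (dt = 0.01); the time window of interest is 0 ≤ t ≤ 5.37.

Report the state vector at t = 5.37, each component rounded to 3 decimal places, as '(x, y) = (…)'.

(x, y) = (-1.594, 0.423)

t=0.000: state=(1.930, 0.720)
step 1 (dt=0.01): k1=(0.720, -6.181), k2=(0.689, -6.023), k3=(0.690, -6.027), k4=(0.660, -5.871); state += dt/6·(k1+2k2+2k3+k4)
t=0.010: state=(1.937, 0.660)
t=0.020: state=(1.943, 0.603)
t=0.030: state=(1.949, 0.548)
continuing one RK4 step at a time; state shown every 20 steps (Δt=0.2):
t=0.200: state=(1.986, -0.017)
t=0.400: state=(1.957, -0.230)
t=0.600: state=(1.903, -0.298)
t=0.800: state=(1.840, -0.330)
t=1.000: state=(1.771, -0.356)
t=1.200: state=(1.698, -0.382)
t=1.400: state=(1.618, -0.413)
t=1.600: state=(1.532, -0.451)
t=1.800: state=(1.437, -0.500)
t=2.000: state=(1.331, -0.566)
t=2.200: state=(1.209, -0.658)
t=2.400: state=(1.064, -0.794)
t=2.600: state=(0.886, -1.008)
t=2.800: state=(0.651, -1.369)
t=3.000: state=(0.320, -2.010)
t=3.200: state=(-0.183, -3.089)
t=3.400: state=(-0.912, -4.019)
t=3.600: state=(-1.630, -2.735)
t=3.800: state=(-1.962, -0.761)
t=4.000: state=(-2.021, 0.017)
t=4.200: state=(-1.992, 0.228)
t=4.400: state=(-1.939, 0.292)
t=4.600: state=(-1.877, 0.321)
t=4.800: state=(-1.811, 0.344)
t=5.000: state=(-1.739, 0.368)
t=5.200: state=(-1.663, 0.395)
t=5.370: state=(-1.594, 0.423)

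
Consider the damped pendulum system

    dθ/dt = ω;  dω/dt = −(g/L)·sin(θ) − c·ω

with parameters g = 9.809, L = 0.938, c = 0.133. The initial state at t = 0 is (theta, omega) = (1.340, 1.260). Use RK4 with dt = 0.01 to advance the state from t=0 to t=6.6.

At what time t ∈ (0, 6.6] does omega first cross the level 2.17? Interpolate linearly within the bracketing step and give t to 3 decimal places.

t = 1.445

t=0.000: state=(1.340, 1.260)
step 1 (dt=0.01): k1=(1.260, -10.348), k2=(1.208, -10.356), k3=(1.208, -10.355), k4=(1.156, -10.362); state += dt/6·(k1+2k2+2k3+k4)
t=0.010: state=(1.352, 1.156)
t=0.020: state=(1.363, 1.053)
t=0.030: state=(1.373, 0.949)
continuing one RK4 step at a time; state shown every 25 steps (Δt=0.25):
t=0.250: state=(1.332, -1.310)
t=0.500: state=(0.715, -3.483)
t=0.750: state=(-0.264, -3.937)
t=1.000: state=(-1.062, -2.190)
t=1.250: state=(-1.301, 0.302)
t=1.440: state=(-1.067, 2.128)
next step: t=1.450: state=(-1.045, 2.216) — omega has crossed 2.17
linear interpolation between t=1.440 (2.12799) and t=1.450 (2.21613) → t≈1.445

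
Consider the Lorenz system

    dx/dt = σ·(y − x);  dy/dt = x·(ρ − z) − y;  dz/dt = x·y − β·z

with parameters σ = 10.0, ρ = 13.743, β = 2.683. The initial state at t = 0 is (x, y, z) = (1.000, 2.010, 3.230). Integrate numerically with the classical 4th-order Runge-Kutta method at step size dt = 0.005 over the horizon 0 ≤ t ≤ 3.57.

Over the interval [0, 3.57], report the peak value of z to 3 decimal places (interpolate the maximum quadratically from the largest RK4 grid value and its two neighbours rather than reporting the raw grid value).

max z = 19.852

t=0.000: state=(1.000, 2.010, 3.230)
step 1 (dt=0.005): k1=(10.100, 8.503, -6.656), k2=(10.060, 8.764, -6.539), k3=(10.068, 8.762, -6.539), k4=(10.035, 9.023, -6.421); state += dt/6·(k1+2k2+2k3+k4)
t=0.005: state=(1.050, 2.054, 3.197)
t=0.010: state=(1.100, 2.100, 3.166)
t=0.015: state=(1.150, 2.149, 3.135)
continuing one RK4 step at a time; state shown every 40 steps (Δt=0.2):
t=0.200: state=(3.800, 6.005, 3.386)
t=0.400: state=(9.710, 12.096, 13.126)
t=0.600: state=(6.548, 2.569, 18.546)
t=0.800: state=(1.747, 0.929, 11.508)
t=1.000: state=(1.584, 2.016, 7.053)
t=1.200: state=(3.465, 5.042, 5.476)
t=1.400: state=(7.964, 10.351, 10.691)
t=1.600: state=(7.931, 5.287, 18.138)
t=1.800: state=(3.233, 2.013, 12.998)
t=2.000: state=(2.719, 3.194, 8.630)
t=2.200: state=(4.858, 6.520, 7.883)
t=2.400: state=(8.245, 9.157, 13.681)
t=2.600: state=(6.403, 4.362, 16.206)
t=2.800: state=(3.638, 3.145, 11.881)
t=3.000: state=(4.084, 4.916, 9.197)
t=3.200: state=(6.535, 7.894, 10.894)
t=3.400: state=(7.524, 6.794, 15.393)
t=3.570: state=(5.411, 4.161, 14.398)
largest grid value and its neighbours: z(0.530)=19.84891, z(0.535)=19.85015, z(0.540)=19.83296
parabola through these three points peaks at t≈0.533 with z≈19.85187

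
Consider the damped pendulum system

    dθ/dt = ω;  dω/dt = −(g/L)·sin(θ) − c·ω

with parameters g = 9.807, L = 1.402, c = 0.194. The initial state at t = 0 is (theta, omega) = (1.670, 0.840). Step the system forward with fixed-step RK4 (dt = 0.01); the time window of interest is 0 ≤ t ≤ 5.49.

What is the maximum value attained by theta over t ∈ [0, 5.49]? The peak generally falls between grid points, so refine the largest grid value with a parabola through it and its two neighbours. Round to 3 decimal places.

max theta = 1.720

t=0.000: state=(1.670, 0.840)
step 1 (dt=0.01): k1=(0.840, -7.124), k2=(0.804, -7.114), k3=(0.804, -7.114), k4=(0.769, -7.104); state += dt/6·(k1+2k2+2k3+k4)
t=0.010: state=(1.678, 0.769)
t=0.020: state=(1.685, 0.698)
t=0.030: state=(1.692, 0.627)
continuing one RK4 step at a time; state shown every 20 steps (Δt=0.2):
t=0.200: state=(1.698, -0.551)
t=0.400: state=(1.452, -1.899)
t=0.600: state=(0.947, -3.100)
t=0.800: state=(0.249, -3.749)
t=1.000: state=(-0.487, -3.437)
t=1.200: state=(-1.073, -2.336)
t=1.400: state=(-1.402, -0.946)
t=1.600: state=(-1.451, 0.452)
t=1.800: state=(-1.226, 1.774)
t=2.000: state=(-0.757, 2.856)
t=2.200: state=(-0.124, 3.330)
t=2.400: state=(0.516, 2.929)
t=2.600: state=(1.003, 1.864)
t=2.800: state=(1.245, 0.545)
t=3.000: state=(1.221, -0.780)
t=3.200: state=(0.942, -1.969)
t=3.400: state=(0.458, -2.782)
t=3.600: state=(-0.124, -2.901)
t=3.800: state=(-0.651, -2.262)
t=4.000: state=(-0.998, -1.156)
t=4.200: state=(-1.104, 0.093)
t=4.400: state=(-0.965, 1.281)
t=4.600: state=(-0.609, 2.213)
t=4.800: state=(-0.115, 2.616)
t=5.000: state=(0.390, 2.321)
t=5.200: state=(0.776, 1.464)
t=5.400: state=(0.959, 0.347)
t=5.490: state=(0.967, -0.173)
largest grid value and its neighbours: theta(0.110)=1.71972, theta(0.120)=1.72005, theta(0.130)=1.71969
parabola through these three points peaks at t≈0.120 with theta≈1.72005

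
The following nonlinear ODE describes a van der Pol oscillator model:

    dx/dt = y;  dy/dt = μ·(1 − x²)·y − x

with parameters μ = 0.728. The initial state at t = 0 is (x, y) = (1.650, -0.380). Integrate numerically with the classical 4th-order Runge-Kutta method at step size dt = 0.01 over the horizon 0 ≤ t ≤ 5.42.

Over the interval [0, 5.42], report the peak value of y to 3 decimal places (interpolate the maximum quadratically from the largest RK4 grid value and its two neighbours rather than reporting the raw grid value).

max y = 2.407

t=0.000: state=(1.650, -0.380)
step 1 (dt=0.01): k1=(-0.380, -1.173), k2=(-0.386, -1.166), k3=(-0.386, -1.166), k4=(-0.392, -1.159); state += dt/6·(k1+2k2+2k3+k4)
t=0.010: state=(1.646, -0.392)
t=0.020: state=(1.642, -0.403)
t=0.030: state=(1.638, -0.415)
continuing one RK4 step at a time; state shown every 20 steps (Δt=0.2):
t=0.200: state=(1.552, -0.590)
t=0.400: state=(1.416, -0.768)
t=0.600: state=(1.246, -0.938)
t=0.800: state=(1.040, -1.121)
t=1.000: state=(0.795, -1.333)
t=1.200: state=(0.504, -1.584)
t=1.400: state=(0.159, -1.873)
t=1.600: state=(-0.245, -2.155)
t=1.800: state=(-0.695, -2.311)
t=2.000: state=(-1.149, -2.170)
t=2.200: state=(-1.538, -1.668)
t=2.400: state=(-1.804, -0.984)
t=2.600: state=(-1.936, -0.366)
t=2.800: state=(-1.962, 0.078)
t=3.000: state=(-1.915, 0.372)
t=3.200: state=(-1.820, 0.573)
t=3.400: state=(-1.689, 0.727)
t=3.600: state=(-1.530, 0.865)
t=3.800: state=(-1.343, 1.007)
t=4.000: state=(-1.126, 1.171)
t=4.200: state=(-0.872, 1.371)
t=4.400: state=(-0.574, 1.618)
t=4.600: state=(-0.222, 1.912)
t=4.800: state=(0.191, 2.213)
t=5.000: state=(0.656, 2.400)
t=5.200: state=(1.131, 2.284)
t=5.400: state=(1.543, 1.775)
t=5.420: state=(1.578, 1.707)
largest grid value and its neighbours: y(5.030)=2.40656, y(5.040)=2.40708, y(5.050)=2.40673
parabola through these three points peaks at t≈5.041 with y≈2.40709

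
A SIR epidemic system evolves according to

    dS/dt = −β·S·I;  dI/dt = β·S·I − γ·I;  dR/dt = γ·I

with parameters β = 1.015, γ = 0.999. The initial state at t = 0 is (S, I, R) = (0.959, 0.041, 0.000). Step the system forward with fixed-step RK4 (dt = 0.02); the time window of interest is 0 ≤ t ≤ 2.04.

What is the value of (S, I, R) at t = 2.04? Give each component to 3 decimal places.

t=0.000: state=(0.959, 0.041, 0.000)
step 1 (dt=0.02): k1=(-0.040, -0.001, 0.041), k2=(-0.040, -0.001, 0.041), k3=(-0.040, -0.001, 0.041), k4=(-0.040, -0.001, 0.041); state += dt/6·(k1+2k2+2k3+k4)
t=0.020: state=(0.958, 0.041, 0.001)
t=0.040: state=(0.957, 0.041, 0.002)
t=0.060: state=(0.957, 0.041, 0.002)
continuing one RK4 step at a time; state shown every 5 steps (Δt=0.1):
t=0.100: state=(0.955, 0.041, 0.004)
t=0.200: state=(0.951, 0.041, 0.008)
t=0.300: state=(0.947, 0.041, 0.012)
t=0.400: state=(0.943, 0.040, 0.016)
t=0.500: state=(0.939, 0.040, 0.020)
t=0.600: state=(0.936, 0.040, 0.024)
t=0.700: state=(0.932, 0.040, 0.028)
t=0.800: state=(0.928, 0.040, 0.032)
t=0.900: state=(0.924, 0.039, 0.036)
t=1.000: state=(0.921, 0.039, 0.040)
t=1.100: state=(0.917, 0.039, 0.044)
t=1.200: state=(0.913, 0.039, 0.048)
t=1.300: state=(0.910, 0.038, 0.052)
t=1.400: state=(0.906, 0.038, 0.056)
t=1.500: state=(0.903, 0.038, 0.059)
t=1.600: state=(0.899, 0.037, 0.063)
t=1.700: state=(0.896, 0.037, 0.067)
t=1.800: state=(0.893, 0.037, 0.071)
t=1.900: state=(0.889, 0.036, 0.074)
t=2.000: state=(0.886, 0.036, 0.078)
t=2.040: state=(0.885, 0.036, 0.079)

(S, I, R) = (0.885, 0.036, 0.079)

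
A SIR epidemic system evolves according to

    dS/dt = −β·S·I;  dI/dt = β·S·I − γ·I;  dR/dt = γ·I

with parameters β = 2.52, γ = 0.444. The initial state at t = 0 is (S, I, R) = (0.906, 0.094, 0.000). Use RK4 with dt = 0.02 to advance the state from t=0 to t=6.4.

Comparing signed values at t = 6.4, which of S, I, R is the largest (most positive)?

largest component: R

t=0.000: state=(0.906, 0.094, 0.000)
step 1 (dt=0.02): k1=(-0.215, 0.173, 0.042), k2=(-0.218, 0.176, 0.043), k3=(-0.218, 0.176, 0.043), k4=(-0.222, 0.178, 0.043); state += dt/6·(k1+2k2+2k3+k4)
t=0.020: state=(0.902, 0.098, 0.001)
t=0.040: state=(0.897, 0.101, 0.002)
t=0.060: state=(0.892, 0.105, 0.003)
continuing one RK4 step at a time; state shown every 25 steps (Δt=0.5):
t=0.500: state=(0.751, 0.216, 0.033)
t=1.000: state=(0.514, 0.386, 0.100)
t=1.500: state=(0.290, 0.509, 0.201)
t=2.000: state=(0.149, 0.533, 0.318)
t=2.500: state=(0.078, 0.490, 0.433)
t=3.000: state=(0.044, 0.422, 0.534)
t=3.500: state=(0.027, 0.353, 0.620)
t=4.000: state=(0.018, 0.291, 0.691)
t=4.500: state=(0.013, 0.237, 0.750)
t=5.000: state=(0.010, 0.193, 0.797)
t=5.500: state=(0.008, 0.156, 0.836)
t=6.000: state=(0.007, 0.126, 0.867)
t=6.400: state=(0.006, 0.106, 0.888)
compare at T: S=0.006, I=0.106, R=0.888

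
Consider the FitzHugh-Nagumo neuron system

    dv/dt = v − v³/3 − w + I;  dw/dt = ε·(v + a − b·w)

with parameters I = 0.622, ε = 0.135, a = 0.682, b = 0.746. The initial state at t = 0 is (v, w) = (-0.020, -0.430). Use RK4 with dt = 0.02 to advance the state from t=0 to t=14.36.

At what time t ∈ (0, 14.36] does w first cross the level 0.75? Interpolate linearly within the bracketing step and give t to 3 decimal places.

t=0.000: state=(-0.020, -0.430)
step 1 (dt=0.02): k1=(1.032, 0.133), k2=(1.041, 0.134), k3=(1.041, 0.134), k4=(1.050, 0.135); state += dt/6·(k1+2k2+2k3+k4)
t=0.020: state=(0.001, -0.427)
t=0.040: state=(0.022, -0.425)
t=0.060: state=(0.044, -0.422)
continuing one RK4 step at a time; state shown every 25 steps (Δt=0.5):
t=0.500: state=(0.617, -0.345)
t=1.000: state=(1.379, -0.217)
t=1.500: state=(1.828, -0.054)
t=2.000: state=(1.932, 0.119)
t=2.500: state=(1.913, 0.285)
t=3.000: state=(1.863, 0.440)
t=3.500: state=(1.805, 0.584)
t=4.000: state=(1.745, 0.717)
t=4.120: state=(1.731, 0.748)
next step: t=4.140: state=(1.728, 0.753) — w has crossed 0.75
linear interpolation between t=4.120 (0.74753) and t=4.140 (0.75253) → t≈4.130

t = 4.130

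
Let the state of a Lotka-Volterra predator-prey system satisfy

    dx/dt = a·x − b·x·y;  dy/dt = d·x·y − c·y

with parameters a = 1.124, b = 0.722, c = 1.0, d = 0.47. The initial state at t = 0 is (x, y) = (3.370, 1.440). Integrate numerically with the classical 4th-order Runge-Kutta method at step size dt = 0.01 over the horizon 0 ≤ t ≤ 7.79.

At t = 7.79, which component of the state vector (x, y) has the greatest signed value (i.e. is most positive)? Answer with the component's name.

t=0.000: state=(3.370, 1.440)
step 1 (dt=0.01): k1=(0.284, 0.841), k2=(0.274, 0.844), k3=(0.274, 0.844), k4=(0.264, 0.848); state += dt/6·(k1+2k2+2k3+k4)
t=0.010: state=(3.373, 1.448)
t=0.020: state=(3.375, 1.457)
t=0.030: state=(3.378, 1.466)
continuing one RK4 step at a time; state shown every 50 steps (Δt=0.5):
t=0.500: state=(3.232, 1.919)
t=1.000: state=(2.616, 2.328)
t=1.500: state=(1.932, 2.402)
t=2.000: state=(1.477, 2.163)
t=2.500: state=(1.265, 1.803)
t=3.000: state=(1.233, 1.462)
t=3.500: state=(1.342, 1.197)
t=4.000: state=(1.581, 1.021)
t=4.500: state=(1.954, 0.936)
t=5.000: state=(2.447, 0.950)
t=5.500: state=(2.983, 1.091)
t=6.000: state=(3.355, 1.402)
t=6.500: state=(3.269, 1.873)
t=7.000: state=(2.683, 2.302)
t=7.500: state=(1.987, 2.411)
t=7.790: state=(1.676, 2.313)
compare at T: x=1.676, y=2.313

largest component: y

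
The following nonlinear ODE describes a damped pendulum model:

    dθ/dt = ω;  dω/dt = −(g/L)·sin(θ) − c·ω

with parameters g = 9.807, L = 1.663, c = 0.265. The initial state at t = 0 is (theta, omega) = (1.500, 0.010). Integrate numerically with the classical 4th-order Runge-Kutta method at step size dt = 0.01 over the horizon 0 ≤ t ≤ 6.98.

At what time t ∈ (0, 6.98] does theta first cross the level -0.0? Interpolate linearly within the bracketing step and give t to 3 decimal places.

t = 0.783

t=0.000: state=(1.500, 0.010)
step 1 (dt=0.01): k1=(0.010, -5.885), k2=(-0.019, -5.877), k3=(-0.019, -5.877), k4=(-0.049, -5.869); state += dt/6·(k1+2k2+2k3+k4)
t=0.010: state=(1.500, -0.049)
t=0.020: state=(1.499, -0.107)
t=0.030: state=(1.498, -0.166)
continuing one RK4 step at a time; state shown every 25 steps (Δt=0.25):
t=0.250: state=(1.323, -1.403)
t=0.500: state=(0.818, -2.566)
t=0.750: state=(0.099, -3.026)
t=0.780: state=(0.008, -3.012)
next step: t=0.790: state=(-0.022, -3.003) — theta has crossed -0.0
linear interpolation between t=0.780 (0.00833) and t=0.790 (-0.02174) → t≈0.783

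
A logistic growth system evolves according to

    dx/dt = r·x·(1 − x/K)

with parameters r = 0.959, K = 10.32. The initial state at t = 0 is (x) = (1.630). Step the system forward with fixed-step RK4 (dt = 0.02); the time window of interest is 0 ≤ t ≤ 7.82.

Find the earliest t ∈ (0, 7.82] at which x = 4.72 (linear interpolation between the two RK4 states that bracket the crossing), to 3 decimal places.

t = 1.567

t=0.000: state=(1.630)
step 1 (dt=0.02): k1=(1.316), k2=(1.325), k3=(1.325), k4=(1.334); state += dt/6·(k1+2k2+2k3+k4)
t=0.020: state=(1.656)
t=0.040: state=(1.683)
t=0.060: state=(1.711)
continuing one RK4 step at a time; state shown every 25 steps (Δt=0.5):
t=0.500: state=(2.400)
t=1.000: state=(3.391)
t=1.500: state=(4.556)
t=1.560: state=(4.703)
next step: t=1.580: state=(4.752) — x has crossed 4.72
linear interpolation between t=1.560 (4.70311) and t=1.580 (4.75225) → t≈1.567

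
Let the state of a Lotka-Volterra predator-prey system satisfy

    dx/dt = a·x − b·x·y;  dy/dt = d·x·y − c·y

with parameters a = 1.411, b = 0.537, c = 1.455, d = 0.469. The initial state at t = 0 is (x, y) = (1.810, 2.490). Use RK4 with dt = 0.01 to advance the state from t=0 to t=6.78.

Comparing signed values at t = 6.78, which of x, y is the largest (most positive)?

t=0.000: state=(1.810, 2.490)
step 1 (dt=0.01): k1=(0.134, -1.509), k2=(0.141, -1.504), k3=(0.141, -1.504), k4=(0.148, -1.498); state += dt/6·(k1+2k2+2k3+k4)
t=0.010: state=(1.811, 2.475)
t=0.020: state=(1.813, 2.460)
t=0.030: state=(1.815, 2.445)
continuing one RK4 step at a time; state shown every 25 steps (Δt=0.25):
t=0.250: state=(1.888, 2.148)
t=0.500: state=(2.052, 1.879)
t=0.750: state=(2.301, 1.685)
t=1.000: state=(2.635, 1.562)
t=1.250: state=(3.052, 1.515)
t=1.500: state=(3.540, 1.548)
t=1.750: state=(4.060, 1.680)
t=2.000: state=(4.540, 1.935)
t=2.250: state=(4.857, 2.339)
t=2.500: state=(4.873, 2.886)
t=2.750: state=(4.519, 3.491)
t=3.000: state=(3.885, 3.979)
t=3.250: state=(3.185, 4.184)
t=3.500: state=(2.595, 4.074)
t=3.750: state=(2.181, 3.741)
t=4.000: state=(1.933, 3.304)
t=4.250: state=(1.819, 2.859)
t=4.500: state=(1.813, 2.456)
t=4.750: state=(1.899, 2.121)
t=5.000: state=(2.071, 1.859)
t=5.250: state=(2.327, 1.670)
t=5.500: state=(2.669, 1.555)
t=5.750: state=(3.094, 1.514)
t=6.000: state=(3.586, 1.556)
t=6.250: state=(4.107, 1.698)
t=6.500: state=(4.577, 1.965)
t=6.750: state=(4.873, 2.383)
t=6.780: state=(4.890, 2.443)
compare at T: x=4.890, y=2.443

largest component: x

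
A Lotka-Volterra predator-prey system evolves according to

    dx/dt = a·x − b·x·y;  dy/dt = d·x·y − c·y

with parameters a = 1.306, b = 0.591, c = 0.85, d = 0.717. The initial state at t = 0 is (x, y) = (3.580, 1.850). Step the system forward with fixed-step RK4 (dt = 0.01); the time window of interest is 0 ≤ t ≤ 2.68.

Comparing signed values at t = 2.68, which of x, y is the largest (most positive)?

largest component: y

t=0.000: state=(3.580, 1.850)
step 1 (dt=0.01): k1=(0.761, 3.176), k2=(0.728, 3.209), k3=(0.728, 3.209), k4=(0.695, 3.241); state += dt/6·(k1+2k2+2k3+k4)
t=0.010: state=(3.587, 1.882)
t=0.020: state=(3.594, 1.915)
t=0.030: state=(3.600, 1.948)
continuing one RK4 step at a time; state shown every 10 steps (Δt=0.1):
t=0.100: state=(3.620, 2.201)
t=0.200: state=(3.579, 2.618)
t=0.300: state=(3.446, 3.095)
t=0.400: state=(3.221, 3.612)
t=0.500: state=(2.919, 4.136)
t=0.600: state=(2.567, 4.626)
t=0.700: state=(2.197, 5.040)
t=0.800: state=(1.841, 5.350)
t=0.900: state=(1.519, 5.542)
t=1.000: state=(1.244, 5.619)
t=1.100: state=(1.018, 5.595)
t=1.200: state=(0.835, 5.491)
t=1.300: state=(0.691, 5.326)
t=1.400: state=(0.578, 5.119)
t=1.500: state=(0.490, 4.885)
t=1.600: state=(0.422, 4.635)
t=1.700: state=(0.368, 4.380)
t=1.800: state=(0.326, 4.124)
t=1.900: state=(0.294, 3.873)
t=2.000: state=(0.268, 3.629)
t=2.100: state=(0.248, 3.396)
t=2.200: state=(0.233, 3.173)
t=2.300: state=(0.221, 2.963)
t=2.400: state=(0.213, 2.764)
t=2.500: state=(0.207, 2.577)
t=2.600: state=(0.204, 2.402)
t=2.680: state=(0.203, 2.271)
compare at T: x=0.203, y=2.271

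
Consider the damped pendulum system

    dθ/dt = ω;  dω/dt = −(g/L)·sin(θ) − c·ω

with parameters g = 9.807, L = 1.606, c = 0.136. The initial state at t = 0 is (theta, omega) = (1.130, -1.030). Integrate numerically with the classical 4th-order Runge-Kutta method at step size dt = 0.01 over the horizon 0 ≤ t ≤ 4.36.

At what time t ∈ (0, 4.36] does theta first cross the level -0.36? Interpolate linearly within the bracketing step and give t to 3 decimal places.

t = 0.667

t=0.000: state=(1.130, -1.030)
step 1 (dt=0.01): k1=(-1.030, -5.383), k2=(-1.057, -5.366), k3=(-1.057, -5.365), k4=(-1.084, -5.348); state += dt/6·(k1+2k2+2k3+k4)
t=0.010: state=(1.119, -1.084)
t=0.020: state=(1.108, -1.137)
t=0.030: state=(1.097, -1.190)
continuing one RK4 step at a time; state shown every 20 steps (Δt=0.2):
t=0.200: state=(0.822, -2.007)
t=0.400: state=(0.351, -2.623)
t=0.600: state=(-0.187, -2.649)
t=0.660: state=(-0.343, -2.532)
next step: t=0.670: state=(-0.368, -2.508) — theta has crossed -0.36
linear interpolation between t=0.660 (-0.34268) and t=0.670 (-0.36788) → t≈0.667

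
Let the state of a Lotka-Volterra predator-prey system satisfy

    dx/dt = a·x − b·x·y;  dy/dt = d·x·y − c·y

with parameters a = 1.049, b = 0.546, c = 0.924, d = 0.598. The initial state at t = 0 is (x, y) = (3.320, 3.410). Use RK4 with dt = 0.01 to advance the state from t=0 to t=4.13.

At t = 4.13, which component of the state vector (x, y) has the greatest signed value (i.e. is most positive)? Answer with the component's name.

largest component: x

t=0.000: state=(3.320, 3.410)
step 1 (dt=0.01): k1=(-2.699, 3.619), k2=(-2.720, 3.611), k3=(-2.720, 3.611), k4=(-2.741, 3.602); state += dt/6·(k1+2k2+2k3+k4)
t=0.010: state=(3.293, 3.446)
t=0.020: state=(3.265, 3.482)
t=0.030: state=(3.237, 3.518)
continuing one RK4 step at a time; state shown every 20 steps (Δt=0.2):
t=0.200: state=(2.718, 4.071)
t=0.400: state=(2.093, 4.510)
t=0.600: state=(1.561, 4.659)
t=0.800: state=(1.162, 4.552)
t=1.000: state=(0.884, 4.272)
t=1.200: state=(0.698, 3.900)
t=1.400: state=(0.575, 3.497)
t=1.600: state=(0.494, 3.097)
t=1.800: state=(0.444, 2.723)
t=2.000: state=(0.415, 2.382)
t=2.200: state=(0.401, 2.079)
t=2.400: state=(0.400, 1.813)
t=2.600: state=(0.410, 1.581)
t=2.800: state=(0.430, 1.382)
t=3.000: state=(0.461, 1.212)
t=3.200: state=(0.502, 1.067)
t=3.400: state=(0.555, 0.945)
t=3.600: state=(0.621, 0.842)
t=3.800: state=(0.702, 0.758)
t=4.000: state=(0.800, 0.689)
t=4.130: state=(0.874, 0.652)
compare at T: x=0.874, y=0.652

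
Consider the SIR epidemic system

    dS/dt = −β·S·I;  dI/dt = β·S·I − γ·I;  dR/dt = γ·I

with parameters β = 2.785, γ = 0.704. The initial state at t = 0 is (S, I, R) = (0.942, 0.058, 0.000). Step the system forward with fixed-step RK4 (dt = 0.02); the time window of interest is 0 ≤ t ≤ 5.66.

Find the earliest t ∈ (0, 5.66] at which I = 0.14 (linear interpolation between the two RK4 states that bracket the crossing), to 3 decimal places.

t=0.000: state=(0.942, 0.058, 0.000)
step 1 (dt=0.02): k1=(-0.152, 0.111, 0.041), k2=(-0.155, 0.113, 0.042), k3=(-0.155, 0.113, 0.042), k4=(-0.158, 0.115, 0.042); state += dt/6·(k1+2k2+2k3+k4)
t=0.020: state=(0.939, 0.060, 0.001)
t=0.040: state=(0.936, 0.063, 0.002)
t=0.060: state=(0.932, 0.065, 0.003)
continuing one RK4 step at a time; state shown every 10 steps (Δt=0.2):
t=0.200: state=(0.906, 0.084, 0.010)
t=0.400: state=(0.856, 0.120, 0.024)
t=0.480: state=(0.832, 0.137, 0.031)
next step: t=0.500: state=(0.826, 0.141, 0.033) — I has crossed 0.14
linear interpolation between t=0.480 (0.13661) and t=0.500 (0.14106) → t≈0.495

t = 0.495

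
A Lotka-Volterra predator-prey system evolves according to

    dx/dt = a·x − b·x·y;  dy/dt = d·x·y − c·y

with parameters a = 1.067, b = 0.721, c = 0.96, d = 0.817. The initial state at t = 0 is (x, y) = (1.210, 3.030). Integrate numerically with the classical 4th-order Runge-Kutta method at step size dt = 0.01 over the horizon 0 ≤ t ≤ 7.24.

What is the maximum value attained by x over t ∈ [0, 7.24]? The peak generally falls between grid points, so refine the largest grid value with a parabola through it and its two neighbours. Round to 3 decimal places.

t=0.000: state=(1.210, 3.030)
step 1 (dt=0.01): k1=(-1.352, 0.087), k2=(-1.345, 0.070), k3=(-1.345, 0.070), k4=(-1.338, 0.053); state += dt/6·(k1+2k2+2k3+k4)
t=0.010: state=(1.197, 3.031)
t=0.020: state=(1.183, 3.031)
t=0.030: state=(1.170, 3.031)
continuing one RK4 step at a time; state shown every 25 steps (Δt=0.25):
t=0.250: state=(0.919, 2.958)
t=0.500: state=(0.716, 2.745)
t=0.750: state=(0.584, 2.464)
t=1.000: state=(0.503, 2.164)
t=1.250: state=(0.456, 1.877)
t=1.500: state=(0.435, 1.616)
t=1.750: state=(0.434, 1.389)
t=2.000: state=(0.449, 1.195)
t=2.250: state=(0.479, 1.034)
t=2.500: state=(0.526, 0.901)
t=2.750: state=(0.590, 0.794)
t=3.000: state=(0.673, 0.710)
t=3.250: state=(0.778, 0.648)
t=3.500: state=(0.907, 0.605)
t=3.750: state=(1.065, 0.582)
t=4.000: state=(1.253, 0.579)
t=4.250: state=(1.471, 0.602)
t=4.500: state=(1.716, 0.655)
t=4.750: state=(1.975, 0.751)
t=5.000: state=(2.224, 0.908)
t=5.250: state=(2.416, 1.148)
t=5.500: state=(2.490, 1.495)
t=5.750: state=(2.388, 1.941)
t=6.000: state=(2.104, 2.423)
t=6.250: state=(1.709, 2.816)
t=6.500: state=(1.315, 3.014)
t=6.750: state=(0.996, 2.997)
t=7.000: state=(0.769, 2.819)
t=7.240: state=(0.623, 2.564)
largest grid value and its neighbours: x(5.480)=2.48997, x(5.490)=2.49013, x(5.500)=2.49001
parabola through these three points peaks at t≈5.491 with x≈2.49014

max x = 2.490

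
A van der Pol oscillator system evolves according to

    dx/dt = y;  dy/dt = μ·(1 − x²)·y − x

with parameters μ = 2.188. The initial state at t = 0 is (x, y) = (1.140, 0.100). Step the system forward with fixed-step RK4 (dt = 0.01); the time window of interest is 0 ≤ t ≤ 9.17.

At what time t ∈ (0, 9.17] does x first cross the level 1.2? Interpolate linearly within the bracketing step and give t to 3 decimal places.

t=0.000: state=(1.140, 0.100)
step 1 (dt=0.01): k1=(0.100, -1.206), k2=(0.094, -1.202), k3=(0.094, -1.202), k4=(0.088, -1.199); state += dt/6·(k1+2k2+2k3+k4)
t=0.010: state=(1.141, 0.088)
t=0.020: state=(1.142, 0.076)
t=0.030: state=(1.142, 0.064)
continuing one RK4 step at a time; state shown every 50 steps (Δt=0.5):
t=0.500: state=(1.054, -0.421)
t=1.000: state=(0.707, -1.036)
t=1.500: state=(-0.181, -2.887)
t=2.000: state=(-1.790, -1.711)
t=2.500: state=(-1.963, 0.218)
t=3.000: state=(-1.816, 0.337)
t=3.500: state=(-1.631, 0.404)
t=4.000: state=(-1.404, 0.516)
t=4.500: state=(-1.095, 0.760)
t=5.000: state=(-0.565, 1.523)
t=5.500: state=(0.758, 3.976)
t=5.610: state=(1.199, 3.893)
next step: t=5.620: state=(1.238, 3.840) — x has crossed 1.2
linear interpolation between t=5.610 (1.19919) and t=5.620 (1.23786) → t≈5.610

t = 5.610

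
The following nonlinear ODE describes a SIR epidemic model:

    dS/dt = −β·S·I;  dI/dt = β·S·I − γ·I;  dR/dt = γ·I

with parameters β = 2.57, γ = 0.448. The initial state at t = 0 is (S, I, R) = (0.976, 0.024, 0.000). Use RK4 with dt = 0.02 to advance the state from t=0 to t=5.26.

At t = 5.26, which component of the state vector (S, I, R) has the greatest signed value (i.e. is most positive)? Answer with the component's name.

largest component: R

t=0.000: state=(0.976, 0.024, 0.000)
step 1 (dt=0.02): k1=(-0.060, 0.049, 0.011), k2=(-0.061, 0.050, 0.011), k3=(-0.061, 0.050, 0.011), k4=(-0.063, 0.051, 0.011); state += dt/6·(k1+2k2+2k3+k4)
t=0.020: state=(0.975, 0.025, 0.000)
t=0.040: state=(0.973, 0.026, 0.000)
t=0.060: state=(0.972, 0.027, 0.001)
continuing one RK4 step at a time; state shown every 10 steps (Δt=0.2):
t=0.200: state=(0.961, 0.036, 0.003)
t=0.400: state=(0.940, 0.054, 0.007)
t=0.600: state=(0.908, 0.079, 0.013)
t=0.800: state=(0.865, 0.114, 0.021)
t=1.000: state=(0.806, 0.161, 0.033)
t=1.200: state=(0.732, 0.218, 0.050)
t=1.400: state=(0.643, 0.284, 0.073)
t=1.600: state=(0.546, 0.353, 0.101)
t=1.800: state=(0.448, 0.416, 0.136)
t=2.000: state=(0.357, 0.468, 0.175)
t=2.200: state=(0.278, 0.503, 0.219)
t=2.400: state=(0.213, 0.522, 0.265)
t=2.600: state=(0.163, 0.525, 0.312)
t=2.800: state=(0.125, 0.517, 0.359)
t=3.000: state=(0.096, 0.500, 0.404)
t=3.200: state=(0.075, 0.477, 0.448)
t=3.400: state=(0.059, 0.451, 0.490)
t=3.600: state=(0.047, 0.424, 0.529)
t=3.800: state=(0.038, 0.396, 0.566)
t=4.000: state=(0.031, 0.369, 0.600)
t=4.200: state=(0.026, 0.342, 0.632)
t=4.400: state=(0.022, 0.317, 0.661)
t=4.600: state=(0.019, 0.293, 0.689)
t=4.800: state=(0.016, 0.270, 0.714)
t=5.000: state=(0.014, 0.249, 0.737)
t=5.200: state=(0.013, 0.229, 0.758)
t=5.260: state=(0.012, 0.223, 0.765)
compare at T: S=0.012, I=0.223, R=0.765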